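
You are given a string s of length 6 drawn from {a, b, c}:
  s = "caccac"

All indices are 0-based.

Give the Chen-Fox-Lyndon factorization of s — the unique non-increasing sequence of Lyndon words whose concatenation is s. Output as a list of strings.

["c", "acc", "ac"]

emit factor 1: 'c' (i=0, period=1)
emit factor 2: 'acc' (i=1, period=3)
emit factor 3: 'ac' (i=4, period=2)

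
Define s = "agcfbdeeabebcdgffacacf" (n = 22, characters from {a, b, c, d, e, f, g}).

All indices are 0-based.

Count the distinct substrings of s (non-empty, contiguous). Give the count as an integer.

236

rank→(start, suffix):
  0 → (8, 'abebcdgffacacf')
  1 → (17, 'acacf')
  2 → (19, 'acf')
  3 → (0, 'agcfbdeeabebcdgffacacf')
  4 → (11, 'bcdgffacacf')
  5 → (4, 'bdeeabebcdgffacacf')
  6 → (9, 'bebcdgffacacf')
  7 → (18, 'cacf')
  8 → (12, 'cdgffacacf')
  9 → (20, 'cf')
  10 → (2, 'cfbdeeabebcdgffacacf')
  11 → (5, 'deeabebcdgffacacf')
  12 → (13, 'dgffacacf')
  13 → (7, 'eabebcdgffacacf')
  14 → (10, 'ebcdgffacacf')
  15 → (6, 'eeabebcdgffacacf')
  16 → (21, 'f')
  17 → (16, 'facacf')
  18 → (3, 'fbdeeabebcdgffacacf')
  19 → (15, 'ffacacf')
  20 → (1, 'gcfbdeeabebcdgffacacf')
  21 → (14, 'gffacacf')

SA = [8, 17, 19, 0, 11, 4, 9, 18, 12, 20, 2, 5, 13, 7, 10, 6, 21, 16, 3, 15, 1, 14]
i: (SA[i-1],SA[i]) lcp shared
  1: (8,17) 1 'a'
  2: (17,19) 2 'ac'
  3: (19,0) 1 'a'
  4: (0,11) 0 ''
  5: (11,4) 1 'b'
  6: (4,9) 1 'b'
  7: (9,18) 0 ''
  8: (18,12) 1 'c'
  9: (12,20) 1 'c'
  10: (20,2) 2 'cf'
  11: (2,5) 0 ''
  12: (5,13) 1 'd'
  13: (13,7) 0 ''
  14: (7,10) 1 'e'
  15: (10,6) 1 'e'
  16: (6,21) 0 ''
  17: (21,16) 1 'f'
  18: (16,3) 1 'f'
  19: (3,15) 1 'f'
  20: (15,1) 0 ''
  21: (1,14) 1 'g'

n(n+1)/2 = 22·23/2 = 253
Σ LCP = 0 + 1 + 2 + 1 + 0 + 1 + 1 + 0 + 1 + 1 + 2 + 0 + 1 + 0 + 1 + 1 + 0 + 1 + 1 + 1 + 0 + 1 = 17
distinct = 253 − 17 = 236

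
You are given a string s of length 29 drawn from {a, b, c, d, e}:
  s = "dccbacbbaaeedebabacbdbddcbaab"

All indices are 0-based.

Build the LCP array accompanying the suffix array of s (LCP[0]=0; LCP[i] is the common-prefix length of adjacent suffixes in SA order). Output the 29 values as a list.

sorted suffixes:
  #0 SA[0]=26  'aab'
  #1 SA[1]=8  'aaeedebabacbdbddcbaab'
  #2 SA[2]=27  'ab'
  #3 SA[3]=15  'abacbdbddcbaab'
  #4 SA[4]=4  'acbbaaeedebabacbdbddcbaab'
  #5 SA[5]=17  'acbdbddcbaab'
  #6 SA[6]=9  'aeedebabacbdbddcbaab'
  #7 SA[7]=28  'b'
  #8 SA[8]=25  'baab'
  #9 SA[9]=7  'baaeedebabacbdbddcbaab'
  #10 SA[10]=14  'babacbdbddcbaab'
  #11 SA[11]=3  'bacbbaaeedebabacbdbddcbaab'
  #12 SA[12]=16  'bacbdbddcbaab'
  #13 SA[13]=6  'bbaaeedebabacbdbddcbaab'
  #14 SA[14]=19  'bdbddcbaab'
  #15 SA[15]=21  'bddcbaab'
  #16 SA[16]=24  'cbaab'
  #17 SA[17]=2  'cbacbbaaeedebabacbdbddcbaab'
  #18 SA[18]=5  'cbbaaeedebabacbdbddcbaab'
  #19 SA[19]=18  'cbdbddcbaab'
  #20 SA[20]=1  'ccbacbbaaeedebabacbdbddcbaab'
  #21 SA[21]=20  'dbddcbaab'
  #22 SA[22]=23  'dcbaab'
  #23 SA[23]=0  'dccbacbbaaeedebabacbdbddcbaab'
  #24 SA[24]=22  'ddcbaab'
  #25 SA[25]=12  'debabacbdbddcbaab'
  #26 SA[26]=13  'ebabacbdbddcbaab'
  #27 SA[27]=11  'edebabacbdbddcbaab'
  #28 SA[28]=10  'eedebabacbdbddcbaab'

SA = [26, 8, 27, 15, 4, 17, 9, 28, 25, 7, 14, 3, 16, 6, 19, 21, 24, 2, 5, 18, 1, 20, 23, 0, 22, 12, 13, 11, 10]
rank  pair      lcp
   1  s[26:],s[8:]  2  'aa'
   2  s[8:],s[27:]  1  'a'
   3  s[27:],s[15:]  2  'ab'
   4  s[15:],s[4:]  1  'a'
   5  s[4:],s[17:]  3  'acb'
   6  s[17:],s[9:]  1  'a'
   7  s[9:],s[28:]  0  ''
   8  s[28:],s[25:]  1  'b'
   9  s[25:],s[7:]  3  'baa'
  10  s[7:],s[14:]  2  'ba'
  11  s[14:],s[3:]  2  'ba'
  12  s[3:],s[16:]  4  'bacb'
  13  s[16:],s[6:]  1  'b'
  14  s[6:],s[19:]  1  'b'
  15  s[19:],s[21:]  2  'bd'
  16  s[21:],s[24:]  0  ''
  17  s[24:],s[2:]  3  'cba'
  18  s[2:],s[5:]  2  'cb'
  19  s[5:],s[18:]  2  'cb'
  20  s[18:],s[1:]  1  'c'
  21  s[1:],s[20:]  0  ''
  22  s[20:],s[23:]  1  'd'
  23  s[23:],s[0:]  2  'dc'
  24  s[0:],s[22:]  1  'd'
  25  s[22:],s[12:]  1  'd'
  26  s[12:],s[13:]  0  ''
  27  s[13:],s[11:]  1  'e'
  28  s[11:],s[10:]  1  'e'

[0, 2, 1, 2, 1, 3, 1, 0, 1, 3, 2, 2, 4, 1, 1, 2, 0, 3, 2, 2, 1, 0, 1, 2, 1, 1, 0, 1, 1]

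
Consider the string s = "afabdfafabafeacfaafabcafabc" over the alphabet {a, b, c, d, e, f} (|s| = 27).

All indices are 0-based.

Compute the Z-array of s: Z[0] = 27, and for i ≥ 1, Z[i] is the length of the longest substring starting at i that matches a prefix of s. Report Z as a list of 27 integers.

[27, 0, 1, 0, 0, 0, 4, 0, 1, 0, 2, 0, 0, 1, 0, 0, 1, 4, 0, 1, 0, 0, 4, 0, 1, 0, 0]

Z[0]=27
i=1: fresh scan; Z[1]=0
i=2: fresh scan; Z[2]=1 extend→box=[2,3)
i=3: fresh scan; Z[3]=0
i=4: fresh scan; Z[4]=0
i=5: fresh scan; Z[5]=0
i=6: fresh scan; Z[6]=4 extend→box=[6,10)
i=7: min(r-i=3, Z[1]=0)=0; Z[7]=0
i=8: min(r-i=2, Z[2]=1)=1; Z[8]=1
i=9: min(r-i=1, Z[3]=0)=0; Z[9]=0
i=10: fresh scan; Z[10]=2 extend→box=[10,12)
i=11: min(r-i=1, Z[1]=0)=0; Z[11]=0
i=12: fresh scan; Z[12]=0
i=13: fresh scan; Z[13]=1 extend→box=[13,14)
i=14: fresh scan; Z[14]=0
i=15: fresh scan; Z[15]=0
i=16: fresh scan; Z[16]=1 extend→box=[16,17)
i=17: fresh scan; Z[17]=4 extend→box=[17,21)
i=18: min(r-i=3, Z[1]=0)=0; Z[18]=0
i=19: min(r-i=2, Z[2]=1)=1; Z[19]=1
i=20: min(r-i=1, Z[3]=0)=0; Z[20]=0
i=21: fresh scan; Z[21]=0
i=22: fresh scan; Z[22]=4 extend→box=[22,26)
i=23: min(r-i=3, Z[1]=0)=0; Z[23]=0
i=24: min(r-i=2, Z[2]=1)=1; Z[24]=1
i=25: min(r-i=1, Z[3]=0)=0; Z[25]=0
i=26: fresh scan; Z[26]=0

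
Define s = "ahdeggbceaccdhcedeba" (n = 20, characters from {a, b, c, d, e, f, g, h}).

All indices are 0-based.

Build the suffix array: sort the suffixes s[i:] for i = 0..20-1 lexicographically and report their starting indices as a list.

[19, 9, 0, 18, 6, 10, 11, 7, 14, 16, 2, 12, 8, 17, 15, 3, 5, 4, 13, 1]

rank→(start, suffix):
  0 → (19, 'a')
  1 → (9, 'accdhcedeba')
  2 → (0, 'ahdeggbceaccdhcedeba')
  3 → (18, 'ba')
  4 → (6, 'bceaccdhcedeba')
  5 → (10, 'ccdhcedeba')
  6 → (11, 'cdhcedeba')
  7 → (7, 'ceaccdhcedeba')
  8 → (14, 'cedeba')
  9 → (16, 'deba')
  10 → (2, 'deggbceaccdhcedeba')
  11 → (12, 'dhcedeba')
  12 → (8, 'eaccdhcedeba')
  13 → (17, 'eba')
  14 → (15, 'edeba')
  15 → (3, 'eggbceaccdhcedeba')
  16 → (5, 'gbceaccdhcedeba')
  17 → (4, 'ggbceaccdhcedeba')
  18 → (13, 'hcedeba')
  19 → (1, 'hdeggbceaccdhcedeba')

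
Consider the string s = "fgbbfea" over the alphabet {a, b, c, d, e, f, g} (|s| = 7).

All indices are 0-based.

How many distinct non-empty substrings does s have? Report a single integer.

26

rank | idx | suffix
   0 |   6 | a
   1 |   2 | bbfea
   2 |   3 | bfea
   3 |   5 | ea
   4 |   4 | fea
   5 |   0 | fgbbfea
   6 |   1 | gbbfea

SA = [6, 2, 3, 5, 4, 0, 1]
i: (SA[i-1],SA[i]) lcp shared
  1: (6,2) 0 ''
  2: (2,3) 1 'b'
  3: (3,5) 0 ''
  4: (5,4) 0 ''
  5: (4,0) 1 'f'
  6: (0,1) 0 ''

n(n+1)/2 = 7·8/2 = 28
Σ LCP = 0 + 0 + 1 + 0 + 0 + 1 + 0 = 2
distinct = 28 − 2 = 26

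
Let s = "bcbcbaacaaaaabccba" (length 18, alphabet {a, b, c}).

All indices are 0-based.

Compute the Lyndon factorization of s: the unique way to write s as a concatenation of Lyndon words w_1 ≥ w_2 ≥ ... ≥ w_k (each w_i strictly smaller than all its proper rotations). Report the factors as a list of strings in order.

["bc", "bc", "b", "aac", "aaaaabccb", "a"]

emit factor 1: 'bc' (i=0, period=2)
emit factor 2: 'bc' (i=2, period=2)
emit factor 3: 'b' (i=4, period=1)
emit factor 4: 'aac' (i=5, period=3)
emit factor 5: 'aaaaabccb' (i=8, period=9)
emit factor 6: 'a' (i=17, period=1)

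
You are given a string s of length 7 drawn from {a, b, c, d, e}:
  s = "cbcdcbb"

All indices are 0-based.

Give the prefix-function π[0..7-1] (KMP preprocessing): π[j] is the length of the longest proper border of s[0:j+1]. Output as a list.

[0, 0, 1, 0, 1, 2, 0]

π[0] = 0
j=1 s[j]='b': π[1]=0 (border '')
j=2 s[j]='c': π[2]=1 (border 'c')
j=3 s[j]='d': k: 1→0; π[3]=0 (border '')
j=4 s[j]='c': π[4]=1 (border 'c')
j=5 s[j]='b': π[5]=2 (border 'cb')
j=6 s[j]='b': k: 2→0; π[6]=0 (border '')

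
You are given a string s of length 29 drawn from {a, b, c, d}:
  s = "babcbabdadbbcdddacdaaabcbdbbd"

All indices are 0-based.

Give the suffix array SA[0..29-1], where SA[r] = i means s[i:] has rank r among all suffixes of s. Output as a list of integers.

sorted suffixes:
  #0 SA[0]=19  'aaabcbdbbd'
  #1 SA[1]=20  'aabcbdbbd'
  #2 SA[2]=1  'abcbabdadbbcdddacdaaabcbdbbd'
  #3 SA[3]=21  'abcbdbbd'
  #4 SA[4]=5  'abdadbbcdddacdaaabcbdbbd'
  #5 SA[5]=16  'acdaaabcbdbbd'
  #6 SA[6]=8  'adbbcdddacdaaabcbdbbd'
  #7 SA[7]=0  'babcbabdadbbcdddacdaaabcbdbbd'
  #8 SA[8]=4  'babdadbbcdddacdaaabcbdbbd'
  #9 SA[9]=10  'bbcdddacdaaabcbdbbd'
  #10 SA[10]=26  'bbd'
  #11 SA[11]=2  'bcbabdadbbcdddacdaaabcbdbbd'
  #12 SA[12]=22  'bcbdbbd'
  #13 SA[13]=11  'bcdddacdaaabcbdbbd'
  #14 SA[14]=27  'bd'
  #15 SA[15]=6  'bdadbbcdddacdaaabcbdbbd'
  #16 SA[16]=24  'bdbbd'
  #17 SA[17]=3  'cbabdadbbcdddacdaaabcbdbbd'
  #18 SA[18]=23  'cbdbbd'
  #19 SA[19]=17  'cdaaabcbdbbd'
  #20 SA[20]=12  'cdddacdaaabcbdbbd'
  #21 SA[21]=28  'd'
  #22 SA[22]=18  'daaabcbdbbd'
  #23 SA[23]=15  'dacdaaabcbdbbd'
  #24 SA[24]=7  'dadbbcdddacdaaabcbdbbd'
  #25 SA[25]=9  'dbbcdddacdaaabcbdbbd'
  #26 SA[26]=25  'dbbd'
  #27 SA[27]=14  'ddacdaaabcbdbbd'
  #28 SA[28]=13  'dddacdaaabcbdbbd'

[19, 20, 1, 21, 5, 16, 8, 0, 4, 10, 26, 2, 22, 11, 27, 6, 24, 3, 23, 17, 12, 28, 18, 15, 7, 9, 25, 14, 13]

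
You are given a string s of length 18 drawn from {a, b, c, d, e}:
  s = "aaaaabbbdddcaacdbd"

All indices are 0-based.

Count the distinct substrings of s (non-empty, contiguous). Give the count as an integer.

147

rank→(start, suffix):
  0 → (0, 'aaaaabbbdddcaacdbd')
  1 → (1, 'aaaabbbdddcaacdbd')
  2 → (2, 'aaabbbdddcaacdbd')
  3 → (3, 'aabbbdddcaacdbd')
  4 → (12, 'aacdbd')
  5 → (4, 'abbbdddcaacdbd')
  6 → (13, 'acdbd')
  7 → (5, 'bbbdddcaacdbd')
  8 → (6, 'bbdddcaacdbd')
  9 → (16, 'bd')
  10 → (7, 'bdddcaacdbd')
  11 → (11, 'caacdbd')
  12 → (14, 'cdbd')
  13 → (17, 'd')
  14 → (15, 'dbd')
  15 → (10, 'dcaacdbd')
  16 → (9, 'ddcaacdbd')
  17 → (8, 'dddcaacdbd')

SA = [0, 1, 2, 3, 12, 4, 13, 5, 6, 16, 7, 11, 14, 17, 15, 10, 9, 8]
[i] adj suffixes → lcp
  [1] 0/1 → 4 ('aaaa')
  [2] 1/2 → 3 ('aaa')
  [3] 2/3 → 2 ('aa')
  [4] 3/12 → 2 ('aa')
  [5] 12/4 → 1 ('a')
  [6] 4/13 → 1 ('a')
  [7] 13/5 → 0 ('')
  [8] 5/6 → 2 ('bb')
  [9] 6/16 → 1 ('b')
  [10] 16/7 → 2 ('bd')
  [11] 7/11 → 0 ('')
  [12] 11/14 → 1 ('c')
  [13] 14/17 → 0 ('')
  [14] 17/15 → 1 ('d')
  [15] 15/10 → 1 ('d')
  [16] 10/9 → 1 ('d')
  [17] 9/8 → 2 ('dd')

n(n+1)/2 = 18·19/2 = 171
Σ LCP = 0 + 4 + 3 + 2 + 2 + 1 + 1 + 0 + 2 + 1 + 2 + 0 + 1 + 0 + 1 + 1 + 1 + 2 = 24
distinct = 171 − 24 = 147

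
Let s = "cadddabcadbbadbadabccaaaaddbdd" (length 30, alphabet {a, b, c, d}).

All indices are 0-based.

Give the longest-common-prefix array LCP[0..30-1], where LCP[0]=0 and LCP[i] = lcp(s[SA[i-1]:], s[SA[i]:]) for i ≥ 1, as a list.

[0, 3, 2, 1, 3, 1, 2, 3, 2, 3, 0, 3, 1, 1, 2, 1, 0, 2, 3, 1, 0, 1, 4, 1, 2, 2, 1, 2, 2, 2]

rank | idx | suffix
   0 |  21 | aaaaddbdd
   1 |  22 | aaaddbdd
   2 |  23 | aaddbdd
   3 |   5 | abcadbbadbadabccaaaaddbdd
   4 |  17 | abccaaaaddbdd
   5 |  15 | adabccaaaaddbdd
   6 |  12 | adbadabccaaaaddbdd
   7 |   8 | adbbadbadabccaaaaddbdd
   8 |  24 | addbdd
   9 |   1 | adddabcadbbadbadabccaaaaddbdd
  10 |  14 | badabccaaaaddbdd
  11 |  11 | badbadabccaaaaddbdd
  12 |  10 | bbadbadabccaaaaddbdd
  13 |   6 | bcadbbadbadabccaaaaddbdd
  14 |  18 | bccaaaaddbdd
  15 |  27 | bdd
  16 |  20 | caaaaddbdd
  17 |   7 | cadbbadbadabccaaaaddbdd
  18 |   0 | cadddabcadbbadbadabccaaaaddbdd
  19 |  19 | ccaaaaddbdd
  20 |  29 | d
  21 |   4 | dabcadbbadbadabccaaaaddbdd
  22 |  16 | dabccaaaaddbdd
  23 |  13 | dbadabccaaaaddbdd
  24 |   9 | dbbadbadabccaaaaddbdd
  25 |  26 | dbdd
  26 |  28 | dd
  27 |   3 | ddabcadbbadbadabccaaaaddbdd
  28 |  25 | ddbdd
  29 |   2 | dddabcadbbadbadabccaaaaddbdd

SA = [21, 22, 23, 5, 17, 15, 12, 8, 24, 1, 14, 11, 10, 6, 18, 27, 20, 7, 0, 19, 29, 4, 16, 13, 9, 26, 28, 3, 25, 2]
[i] adj suffixes → lcp
  [1] 21/22 → 3 ('aaa')
  [2] 22/23 → 2 ('aa')
  [3] 23/5 → 1 ('a')
  [4] 5/17 → 3 ('abc')
  [5] 17/15 → 1 ('a')
  [6] 15/12 → 2 ('ad')
  [7] 12/8 → 3 ('adb')
  [8] 8/24 → 2 ('ad')
  [9] 24/1 → 3 ('add')
  [10] 1/14 → 0 ('')
  [11] 14/11 → 3 ('bad')
  [12] 11/10 → 1 ('b')
  [13] 10/6 → 1 ('b')
  [14] 6/18 → 2 ('bc')
  [15] 18/27 → 1 ('b')
  [16] 27/20 → 0 ('')
  [17] 20/7 → 2 ('ca')
  [18] 7/0 → 3 ('cad')
  [19] 0/19 → 1 ('c')
  [20] 19/29 → 0 ('')
  [21] 29/4 → 1 ('d')
  [22] 4/16 → 4 ('dabc')
  [23] 16/13 → 1 ('d')
  [24] 13/9 → 2 ('db')
  [25] 9/26 → 2 ('db')
  [26] 26/28 → 1 ('d')
  [27] 28/3 → 2 ('dd')
  [28] 3/25 → 2 ('dd')
  [29] 25/2 → 2 ('dd')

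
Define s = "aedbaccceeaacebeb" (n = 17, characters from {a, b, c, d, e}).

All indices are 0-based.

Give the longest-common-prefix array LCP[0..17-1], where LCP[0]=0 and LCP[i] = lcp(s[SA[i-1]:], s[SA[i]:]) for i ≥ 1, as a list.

[0, 1, 2, 1, 0, 1, 1, 0, 2, 1, 2, 0, 0, 1, 2, 1, 1]

sorted suffixes:
  #0 SA[0]=10  'aacebeb'
  #1 SA[1]=4  'accceeaacebeb'
  #2 SA[2]=11  'acebeb'
  #3 SA[3]=0  'aedbaccceeaacebeb'
  #4 SA[4]=16  'b'
  #5 SA[5]=3  'baccceeaacebeb'
  #6 SA[6]=14  'beb'
  #7 SA[7]=5  'ccceeaacebeb'
  #8 SA[8]=6  'cceeaacebeb'
  #9 SA[9]=12  'cebeb'
  #10 SA[10]=7  'ceeaacebeb'
  #11 SA[11]=2  'dbaccceeaacebeb'
  #12 SA[12]=9  'eaacebeb'
  #13 SA[13]=15  'eb'
  #14 SA[14]=13  'ebeb'
  #15 SA[15]=1  'edbaccceeaacebeb'
  #16 SA[16]=8  'eeaacebeb'

SA = [10, 4, 11, 0, 16, 3, 14, 5, 6, 12, 7, 2, 9, 15, 13, 1, 8]
rank  pair      lcp
   1  s[10:],s[4:]  1  'a'
   2  s[4:],s[11:]  2  'ac'
   3  s[11:],s[0:]  1  'a'
   4  s[0:],s[16:]  0  ''
   5  s[16:],s[3:]  1  'b'
   6  s[3:],s[14:]  1  'b'
   7  s[14:],s[5:]  0  ''
   8  s[5:],s[6:]  2  'cc'
   9  s[6:],s[12:]  1  'c'
  10  s[12:],s[7:]  2  'ce'
  11  s[7:],s[2:]  0  ''
  12  s[2:],s[9:]  0  ''
  13  s[9:],s[15:]  1  'e'
  14  s[15:],s[13:]  2  'eb'
  15  s[13:],s[1:]  1  'e'
  16  s[1:],s[8:]  1  'e'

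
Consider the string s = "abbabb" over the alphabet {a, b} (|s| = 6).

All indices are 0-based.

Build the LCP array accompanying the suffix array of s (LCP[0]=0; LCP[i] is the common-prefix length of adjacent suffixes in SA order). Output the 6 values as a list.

rank | idx | suffix
   0 |   3 | abb
   1 |   0 | abbabb
   2 |   5 | b
   3 |   2 | babb
   4 |   4 | bb
   5 |   1 | bbabb

SA = [3, 0, 5, 2, 4, 1]
[i] adj suffixes → lcp
  [1] 3/0 → 3 ('abb')
  [2] 0/5 → 0 ('')
  [3] 5/2 → 1 ('b')
  [4] 2/4 → 1 ('b')
  [5] 4/1 → 2 ('bb')

[0, 3, 0, 1, 1, 2]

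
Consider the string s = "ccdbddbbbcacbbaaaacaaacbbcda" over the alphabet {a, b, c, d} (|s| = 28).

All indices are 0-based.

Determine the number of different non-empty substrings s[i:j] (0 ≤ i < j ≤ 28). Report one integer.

360

rank | idx | suffix
   0 |  27 | a
   1 |  14 | aaaacaaacbbcda
   2 |  15 | aaacaaacbbcda
   3 |  19 | aaacbbcda
   4 |  16 | aacaaacbbcda
   5 |  20 | aacbbcda
   6 |  17 | acaaacbbcda
   7 |  10 | acbbaaaacaaacbbcda
   8 |  21 | acbbcda
   9 |  13 | baaaacaaacbbcda
  10 |  12 | bbaaaacaaacbbcda
  11 |   6 | bbbcacbbaaaacaaacbbcda
  12 |   7 | bbcacbbaaaacaaacbbcda
  13 |  23 | bbcda
  14 |   8 | bcacbbaaaacaaacbbcda
  15 |  24 | bcda
  16 |   3 | bddbbbcacbbaaaacaaacbbcda
  17 |  18 | caaacbbcda
  18 |   9 | cacbbaaaacaaacbbcda
  19 |  11 | cbbaaaacaaacbbcda
  20 |  22 | cbbcda
  21 |   0 | ccdbddbbbcacbbaaaacaaacbbcda
  22 |  25 | cda
  23 |   1 | cdbddbbbcacbbaaaacaaacbbcda
  24 |  26 | da
  25 |   5 | dbbbcacbbaaaacaaacbbcda
  26 |   2 | dbddbbbcacbbaaaacaaacbbcda
  27 |   4 | ddbbbcacbbaaaacaaacbbcda

SA = [27, 14, 15, 19, 16, 20, 17, 10, 21, 13, 12, 6, 7, 23, 8, 24, 3, 18, 9, 11, 22, 0, 25, 1, 26, 5, 2, 4]
[i] adj suffixes → lcp
  [1] 27/14 → 1 ('a')
  [2] 14/15 → 3 ('aaa')
  [3] 15/19 → 4 ('aaac')
  [4] 19/16 → 2 ('aa')
  [5] 16/20 → 3 ('aac')
  [6] 20/17 → 1 ('a')
  [7] 17/10 → 2 ('ac')
  [8] 10/21 → 4 ('acbb')
  [9] 21/13 → 0 ('')
  [10] 13/12 → 1 ('b')
  [11] 12/6 → 2 ('bb')
  [12] 6/7 → 2 ('bb')
  [13] 7/23 → 3 ('bbc')
  [14] 23/8 → 1 ('b')
  [15] 8/24 → 2 ('bc')
  [16] 24/3 → 1 ('b')
  [17] 3/18 → 0 ('')
  [18] 18/9 → 2 ('ca')
  [19] 9/11 → 1 ('c')
  [20] 11/22 → 3 ('cbb')
  [21] 22/0 → 1 ('c')
  [22] 0/25 → 1 ('c')
  [23] 25/1 → 2 ('cd')
  [24] 1/26 → 0 ('')
  [25] 26/5 → 1 ('d')
  [26] 5/2 → 2 ('db')
  [27] 2/4 → 1 ('d')

n(n+1)/2 = 28·29/2 = 406
Σ LCP = 0 + 1 + 3 + 4 + 2 + 3 + 1 + 2 + 4 + 0 + 1 + 2 + 2 + 3 + 1 + 2 + 1 + 0 + 2 + 1 + 3 + 1 + 1 + 2 + 0 + 1 + 2 + 1 = 46
distinct = 406 − 46 = 360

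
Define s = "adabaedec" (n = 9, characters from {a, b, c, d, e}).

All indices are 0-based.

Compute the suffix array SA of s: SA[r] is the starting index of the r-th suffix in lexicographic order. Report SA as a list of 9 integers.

rank | idx | suffix
   0 |   2 | abaedec
   1 |   0 | adabaedec
   2 |   4 | aedec
   3 |   3 | baedec
   4 |   8 | c
   5 |   1 | dabaedec
   6 |   6 | dec
   7 |   7 | ec
   8 |   5 | edec

[2, 0, 4, 3, 8, 1, 6, 7, 5]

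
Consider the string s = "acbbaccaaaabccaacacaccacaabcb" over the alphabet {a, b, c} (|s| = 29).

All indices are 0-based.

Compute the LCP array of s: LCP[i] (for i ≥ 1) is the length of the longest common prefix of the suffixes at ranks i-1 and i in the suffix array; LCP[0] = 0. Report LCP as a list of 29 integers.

[0, 3, 2, 4, 2, 1, 3, 1, 3, 4, 2, 2, 4, 0, 1, 1, 1, 2, 0, 3, 3, 2, 4, 3, 1, 2, 1, 4, 3]

sorted suffixes:
  #0 SA[0]=7  'aaaabccaacacaccacaabcb'
  #1 SA[1]=8  'aaabccaacacaccacaabcb'
  #2 SA[2]=24  'aabcb'
  #3 SA[3]=9  'aabccaacacaccacaabcb'
  #4 SA[4]=14  'aacacaccacaabcb'
  #5 SA[5]=25  'abcb'
  #6 SA[6]=10  'abccaacacaccacaabcb'
  #7 SA[7]=22  'acaabcb'
  #8 SA[8]=15  'acacaccacaabcb'
  #9 SA[9]=17  'acaccacaabcb'
  #10 SA[10]=0  'acbbaccaaaabccaacacaccacaabcb'
  #11 SA[11]=4  'accaaaabccaacacaccacaabcb'
  #12 SA[12]=19  'accacaabcb'
  #13 SA[13]=28  'b'
  #14 SA[14]=3  'baccaaaabccaacacaccacaabcb'
  #15 SA[15]=2  'bbaccaaaabccaacacaccacaabcb'
  #16 SA[16]=26  'bcb'
  #17 SA[17]=11  'bccaacacaccacaabcb'
  #18 SA[18]=6  'caaaabccaacacaccacaabcb'
  #19 SA[19]=23  'caabcb'
  #20 SA[20]=13  'caacacaccacaabcb'
  #21 SA[21]=21  'cacaabcb'
  #22 SA[22]=16  'cacaccacaabcb'
  #23 SA[23]=18  'caccacaabcb'
  #24 SA[24]=27  'cb'
  #25 SA[25]=1  'cbbaccaaaabccaacacaccacaabcb'
  #26 SA[26]=5  'ccaaaabccaacacaccacaabcb'
  #27 SA[27]=12  'ccaacacaccacaabcb'
  #28 SA[28]=20  'ccacaabcb'

SA = [7, 8, 24, 9, 14, 25, 10, 22, 15, 17, 0, 4, 19, 28, 3, 2, 26, 11, 6, 23, 13, 21, 16, 18, 27, 1, 5, 12, 20]
rank  pair      lcp
   1  s[7:],s[8:]  3  'aaa'
   2  s[8:],s[24:]  2  'aa'
   3  s[24:],s[9:]  4  'aabc'
   4  s[9:],s[14:]  2  'aa'
   5  s[14:],s[25:]  1  'a'
   6  s[25:],s[10:]  3  'abc'
   7  s[10:],s[22:]  1  'a'
   8  s[22:],s[15:]  3  'aca'
   9  s[15:],s[17:]  4  'acac'
  10  s[17:],s[0:]  2  'ac'
  11  s[0:],s[4:]  2  'ac'
  12  s[4:],s[19:]  4  'acca'
  13  s[19:],s[28:]  0  ''
  14  s[28:],s[3:]  1  'b'
  15  s[3:],s[2:]  1  'b'
  16  s[2:],s[26:]  1  'b'
  17  s[26:],s[11:]  2  'bc'
  18  s[11:],s[6:]  0  ''
  19  s[6:],s[23:]  3  'caa'
  20  s[23:],s[13:]  3  'caa'
  21  s[13:],s[21:]  2  'ca'
  22  s[21:],s[16:]  4  'caca'
  23  s[16:],s[18:]  3  'cac'
  24  s[18:],s[27:]  1  'c'
  25  s[27:],s[1:]  2  'cb'
  26  s[1:],s[5:]  1  'c'
  27  s[5:],s[12:]  4  'ccaa'
  28  s[12:],s[20:]  3  'cca'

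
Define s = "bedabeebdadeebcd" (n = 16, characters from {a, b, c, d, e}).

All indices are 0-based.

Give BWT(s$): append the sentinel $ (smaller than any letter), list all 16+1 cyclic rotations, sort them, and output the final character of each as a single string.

dddee$abcebaeebdb

rank  rotation           last
    0  $bedabeebdadeebcd  d
    1  abeebdadeebcd$bed  d
    2  adeebcd$bedabeebd  d
    3  bcd$bedabeebdadee  e
    4  bdadeebcd$bedabee  e
    5  bedabeebdadeebcd$  $
    6  beebdadeebcd$beda  a
    7  cd$bedabeebdadeeb  b
    8  d$bedabeebdadeebc  c
    9  dabeebdadeebcd$be  e
   10  dadeebcd$bedabeeb  b
   11  deebcd$bedabeebda  a
   12  ebcd$bedabeebdade  e
   13  ebdadeebcd$bedabe  e
   14  edabeebdadeebcd$b  b
   15  eebcd$bedabeebdad  d
   16  eebdadeebcd$bedab  b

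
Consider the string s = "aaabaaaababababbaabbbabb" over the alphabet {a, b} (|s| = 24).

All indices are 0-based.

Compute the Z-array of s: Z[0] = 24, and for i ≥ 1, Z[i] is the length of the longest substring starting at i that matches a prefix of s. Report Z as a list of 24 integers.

Z[0]=24
i=1: fresh scan; Z[1]=2 grow→box=[1,3)
i=2: min(r-i=1, Z[1]=2)=1; Z[2]=1
i=3: fresh scan; Z[3]=0
i=4: fresh scan; Z[4]=3 grow→box=[4,7)
i=5: min(r-i=2, Z[1]=2)=2; Z[5]=5 grow→box=[5,10)
i=6: min(r-i=4, Z[1]=2)=2; Z[6]=2
i=7: min(r-i=3, Z[2]=1)=1; Z[7]=1
i=8: min(r-i=2, Z[3]=0)=0; Z[8]=0
i=9: min(r-i=1, Z[4]=3)=1; Z[9]=1
i=10: fresh scan; Z[10]=0
i=11: fresh scan; Z[11]=1 grow→box=[11,12)
i=12: fresh scan; Z[12]=0
i=13: fresh scan; Z[13]=1 grow→box=[13,14)
i=14: fresh scan; Z[14]=0
i=15: fresh scan; Z[15]=0
i=16: fresh scan; Z[16]=2 grow→box=[16,18)
i=17: min(r-i=1, Z[1]=2)=1; Z[17]=1
i=18: fresh scan; Z[18]=0
i=19: fresh scan; Z[19]=0
i=20: fresh scan; Z[20]=0
i=21: fresh scan; Z[21]=1 grow→box=[21,22)
i=22: fresh scan; Z[22]=0
i=23: fresh scan; Z[23]=0

[24, 2, 1, 0, 3, 5, 2, 1, 0, 1, 0, 1, 0, 1, 0, 0, 2, 1, 0, 0, 0, 1, 0, 0]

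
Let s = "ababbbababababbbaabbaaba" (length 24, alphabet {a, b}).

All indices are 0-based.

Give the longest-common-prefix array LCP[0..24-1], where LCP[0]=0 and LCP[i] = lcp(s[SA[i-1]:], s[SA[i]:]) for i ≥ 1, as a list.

[0, 1, 3, 1, 3, 6, 4, 7, 2, 3, 5, 0, 2, 4, 2, 7, 5, 3, 6, 1, 5, 3, 2, 4]

sorted suffixes:
  #0 SA[0]=23  'a'
  #1 SA[1]=20  'aaba'
  #2 SA[2]=16  'aabbaaba'
  #3 SA[3]=21  'aba'
  #4 SA[4]=6  'ababababbbaabbaaba'
  #5 SA[5]=8  'abababbbaabbaaba'
  #6 SA[6]=10  'ababbbaabbaaba'
  #7 SA[7]=0  'ababbbababababbbaabbaaba'
  #8 SA[8]=17  'abbaaba'
  #9 SA[9]=12  'abbbaabbaaba'
  #10 SA[10]=2  'abbbababababbbaabbaaba'
  #11 SA[11]=22  'ba'
  #12 SA[12]=19  'baaba'
  #13 SA[13]=15  'baabbaaba'
  #14 SA[14]=5  'bababababbbaabbaaba'
  #15 SA[15]=7  'babababbbaabbaaba'
  #16 SA[16]=9  'bababbbaabbaaba'
  #17 SA[17]=11  'babbbaabbaaba'
  #18 SA[18]=1  'babbbababababbbaabbaaba'
  #19 SA[19]=18  'bbaaba'
  #20 SA[20]=14  'bbaabbaaba'
  #21 SA[21]=4  'bbababababbbaabbaaba'
  #22 SA[22]=13  'bbbaabbaaba'
  #23 SA[23]=3  'bbbababababbbaabbaaba'

SA = [23, 20, 16, 21, 6, 8, 10, 0, 17, 12, 2, 22, 19, 15, 5, 7, 9, 11, 1, 18, 14, 4, 13, 3]
i: (SA[i-1],SA[i]) lcp shared
  1: (23,20) 1 'a'
  2: (20,16) 3 'aab'
  3: (16,21) 1 'a'
  4: (21,6) 3 'aba'
  5: (6,8) 6 'ababab'
  6: (8,10) 4 'abab'
  7: (10,0) 7 'ababbba'
  8: (0,17) 2 'ab'
  9: (17,12) 3 'abb'
  10: (12,2) 5 'abbba'
  11: (2,22) 0 ''
  12: (22,19) 2 'ba'
  13: (19,15) 4 'baab'
  14: (15,5) 2 'ba'
  15: (5,7) 7 'bababab'
  16: (7,9) 5 'babab'
  17: (9,11) 3 'bab'
  18: (11,1) 6 'babbba'
  19: (1,18) 1 'b'
  20: (18,14) 5 'bbaab'
  21: (14,4) 3 'bba'
  22: (4,13) 2 'bb'
  23: (13,3) 4 'bbba'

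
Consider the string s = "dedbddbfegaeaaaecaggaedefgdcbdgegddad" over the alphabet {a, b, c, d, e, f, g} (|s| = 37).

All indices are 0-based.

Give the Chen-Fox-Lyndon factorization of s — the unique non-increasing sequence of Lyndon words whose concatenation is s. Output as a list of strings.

["de", "d", "bddbfeg", "ae", "aaaecaggaedefgdcbdgegddad"]

emit factor 1: 'de' (i=0, period=2)
emit factor 2: 'd' (i=2, period=1)
emit factor 3: 'bddbfeg' (i=3, period=7)
emit factor 4: 'ae' (i=10, period=2)
emit factor 5: 'aaaecaggaedefgdcbdgegddad' (i=12, period=25)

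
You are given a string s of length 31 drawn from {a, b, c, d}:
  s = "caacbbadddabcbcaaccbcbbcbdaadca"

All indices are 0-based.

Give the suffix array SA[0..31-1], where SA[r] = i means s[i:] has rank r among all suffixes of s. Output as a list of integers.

rank→(start, suffix):
  0 → (30, 'a')
  1 → (1, 'aacbbadddabcbcaaccbcbbcbdaadca')
  2 → (15, 'aaccbcbbcbdaadca')
  3 → (26, 'aadca')
  4 → (10, 'abcbcaaccbcbbcbdaadca')
  5 → (2, 'acbbadddabcbcaaccbcbbcbdaadca')
  6 → (16, 'accbcbbcbdaadca')
  7 → (27, 'adca')
  8 → (6, 'adddabcbcaaccbcbbcbdaadca')
  9 → (5, 'badddabcbcaaccbcbbcbdaadca')
  10 → (4, 'bbadddabcbcaaccbcbbcbdaadca')
  11 → (21, 'bbcbdaadca')
  12 → (13, 'bcaaccbcbbcbdaadca')
  13 → (19, 'bcbbcbdaadca')
  14 → (11, 'bcbcaaccbcbbcbdaadca')
  15 → (22, 'bcbdaadca')
  16 → (24, 'bdaadca')
  17 → (29, 'ca')
  18 → (0, 'caacbbadddabcbcaaccbcbbcbdaadca')
  19 → (14, 'caaccbcbbcbdaadca')
  20 → (3, 'cbbadddabcbcaaccbcbbcbdaadca')
  21 → (20, 'cbbcbdaadca')
  22 → (12, 'cbcaaccbcbbcbdaadca')
  23 → (18, 'cbcbbcbdaadca')
  24 → (23, 'cbdaadca')
  25 → (17, 'ccbcbbcbdaadca')
  26 → (25, 'daadca')
  27 → (9, 'dabcbcaaccbcbbcbdaadca')
  28 → (28, 'dca')
  29 → (8, 'ddabcbcaaccbcbbcbdaadca')
  30 → (7, 'dddabcbcaaccbcbbcbdaadca')

[30, 1, 15, 26, 10, 2, 16, 27, 6, 5, 4, 21, 13, 19, 11, 22, 24, 29, 0, 14, 3, 20, 12, 18, 23, 17, 25, 9, 28, 8, 7]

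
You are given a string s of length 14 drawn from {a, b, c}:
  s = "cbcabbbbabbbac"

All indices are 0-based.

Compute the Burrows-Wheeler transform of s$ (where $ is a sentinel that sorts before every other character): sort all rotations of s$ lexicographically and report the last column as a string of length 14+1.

cbcbbbbbbaacab$

rank  rotation         last
    0  $cbcabbbbabbbac  c
    1  abbbac$cbcabbbb  b
    2  abbbbabbbac$cbc  c
    3  ac$cbcabbbbabbb  b
    4  babbbac$cbcabbb  b
    5  bac$cbcabbbbabb  b
    6  bbabbbac$cbcabb  b
    7  bbac$cbcabbbbab  b
    8  bbbabbbac$cbcab  b
    9  bbbac$cbcabbbba  a
   10  bbbbabbbac$cbca  a
   11  bcabbbbabbbac$c  c
   12  c$cbcabbbbabbba  a
   13  cabbbbabbbac$cb  b
   14  cbcabbbbabbbac$  $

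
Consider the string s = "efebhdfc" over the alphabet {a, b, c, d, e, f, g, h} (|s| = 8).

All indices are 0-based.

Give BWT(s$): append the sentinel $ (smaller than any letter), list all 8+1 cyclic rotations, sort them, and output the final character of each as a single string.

rank  rotation   last
    0  $efebhdfc  c
    1  bhdfc$efe  e
    2  c$efebhdf  f
    3  dfc$efebh  h
    4  ebhdfc$ef  f
    5  efebhdfc$  $
    6  fc$efebhd  d
    7  febhdfc$e  e
    8  hdfc$efeb  b

cefhf$deb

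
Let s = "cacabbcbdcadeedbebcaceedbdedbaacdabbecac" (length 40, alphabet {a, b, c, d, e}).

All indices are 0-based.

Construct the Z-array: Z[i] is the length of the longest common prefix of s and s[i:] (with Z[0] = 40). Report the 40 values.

Z[0]=40
i=1: fresh scan; Z[1]=0
i=2: fresh scan; Z[2]=2 extend→box=[2,4)
i=3: min(r-i=1, Z[1]=0)=0; Z[3]=0
i=4: fresh scan; Z[4]=0
i=5: fresh scan; Z[5]=0
i=6: fresh scan; Z[6]=1 extend→box=[6,7)
i=7: fresh scan; Z[7]=0
i=8: fresh scan; Z[8]=0
i=9: fresh scan; Z[9]=2 extend→box=[9,11)
i=10: min(r-i=1, Z[1]=0)=0; Z[10]=0
i=11: fresh scan; Z[11]=0
i=12: fresh scan; Z[12]=0
i=13: fresh scan; Z[13]=0
i=14: fresh scan; Z[14]=0
i=15: fresh scan; Z[15]=0
i=16: fresh scan; Z[16]=0
i=17: fresh scan; Z[17]=0
i=18: fresh scan; Z[18]=3 extend→box=[18,21)
i=19: min(r-i=2, Z[1]=0)=0; Z[19]=0
i=20: min(r-i=1, Z[2]=2)=1; Z[20]=1
i=21: fresh scan; Z[21]=0
i=22: fresh scan; Z[22]=0
i=23: fresh scan; Z[23]=0
i=24: fresh scan; Z[24]=0
i=25: fresh scan; Z[25]=0
i=26: fresh scan; Z[26]=0
i=27: fresh scan; Z[27]=0
i=28: fresh scan; Z[28]=0
i=29: fresh scan; Z[29]=0
i=30: fresh scan; Z[30]=0
i=31: fresh scan; Z[31]=1 extend→box=[31,32)
i=32: fresh scan; Z[32]=0
i=33: fresh scan; Z[33]=0
i=34: fresh scan; Z[34]=0
i=35: fresh scan; Z[35]=0
i=36: fresh scan; Z[36]=0
i=37: fresh scan; Z[37]=3 extend→box=[37,40)
i=38: min(r-i=2, Z[1]=0)=0; Z[38]=0
i=39: min(r-i=1, Z[2]=2)=1; Z[39]=1

[40, 0, 2, 0, 0, 0, 1, 0, 0, 2, 0, 0, 0, 0, 0, 0, 0, 0, 3, 0, 1, 0, 0, 0, 0, 0, 0, 0, 0, 0, 0, 1, 0, 0, 0, 0, 0, 3, 0, 1]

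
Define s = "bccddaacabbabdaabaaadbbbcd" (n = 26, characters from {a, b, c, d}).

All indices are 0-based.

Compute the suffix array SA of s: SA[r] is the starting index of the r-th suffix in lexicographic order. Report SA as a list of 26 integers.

sorted suffixes:
  #0 SA[0]=17  'aaadbbbcd'
  #1 SA[1]=14  'aabaaadbbbcd'
  #2 SA[2]=5  'aacabbabdaabaaadbbbcd'
  #3 SA[3]=18  'aadbbbcd'
  #4 SA[4]=15  'abaaadbbbcd'
  #5 SA[5]=8  'abbabdaabaaadbbbcd'
  #6 SA[6]=11  'abdaabaaadbbbcd'
  #7 SA[7]=6  'acabbabdaabaaadbbbcd'
  #8 SA[8]=19  'adbbbcd'
  #9 SA[9]=16  'baaadbbbcd'
  #10 SA[10]=10  'babdaabaaadbbbcd'
  #11 SA[11]=9  'bbabdaabaaadbbbcd'
  #12 SA[12]=21  'bbbcd'
  #13 SA[13]=22  'bbcd'
  #14 SA[14]=0  'bccddaacabbabdaabaaadbbbcd'
  #15 SA[15]=23  'bcd'
  #16 SA[16]=12  'bdaabaaadbbbcd'
  #17 SA[17]=7  'cabbabdaabaaadbbbcd'
  #18 SA[18]=1  'ccddaacabbabdaabaaadbbbcd'
  #19 SA[19]=24  'cd'
  #20 SA[20]=2  'cddaacabbabdaabaaadbbbcd'
  #21 SA[21]=25  'd'
  #22 SA[22]=13  'daabaaadbbbcd'
  #23 SA[23]=4  'daacabbabdaabaaadbbbcd'
  #24 SA[24]=20  'dbbbcd'
  #25 SA[25]=3  'ddaacabbabdaabaaadbbbcd'

[17, 14, 5, 18, 15, 8, 11, 6, 19, 16, 10, 9, 21, 22, 0, 23, 12, 7, 1, 24, 2, 25, 13, 4, 20, 3]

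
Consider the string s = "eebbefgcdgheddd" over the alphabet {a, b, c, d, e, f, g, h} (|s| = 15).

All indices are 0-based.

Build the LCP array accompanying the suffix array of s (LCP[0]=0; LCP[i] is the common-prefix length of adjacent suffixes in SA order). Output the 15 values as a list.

[0, 1, 0, 0, 1, 2, 1, 0, 1, 1, 1, 0, 0, 1, 0]

rank | idx | suffix
   0 |   2 | bbefgcdgheddd
   1 |   3 | befgcdgheddd
   2 |   7 | cdgheddd
   3 |  14 | d
   4 |  13 | dd
   5 |  12 | ddd
   6 |   8 | dgheddd
   7 |   1 | ebbefgcdgheddd
   8 |  11 | eddd
   9 |   0 | eebbefgcdgheddd
  10 |   4 | efgcdgheddd
  11 |   5 | fgcdgheddd
  12 |   6 | gcdgheddd
  13 |   9 | gheddd
  14 |  10 | heddd

SA = [2, 3, 7, 14, 13, 12, 8, 1, 11, 0, 4, 5, 6, 9, 10]
[i] adj suffixes → lcp
  [1] 2/3 → 1 ('b')
  [2] 3/7 → 0 ('')
  [3] 7/14 → 0 ('')
  [4] 14/13 → 1 ('d')
  [5] 13/12 → 2 ('dd')
  [6] 12/8 → 1 ('d')
  [7] 8/1 → 0 ('')
  [8] 1/11 → 1 ('e')
  [9] 11/0 → 1 ('e')
  [10] 0/4 → 1 ('e')
  [11] 4/5 → 0 ('')
  [12] 5/6 → 0 ('')
  [13] 6/9 → 1 ('g')
  [14] 9/10 → 0 ('')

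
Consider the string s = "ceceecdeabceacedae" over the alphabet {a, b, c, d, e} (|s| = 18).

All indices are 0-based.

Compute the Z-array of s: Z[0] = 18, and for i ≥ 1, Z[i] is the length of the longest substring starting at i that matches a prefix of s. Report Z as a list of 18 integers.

[18, 0, 2, 0, 0, 1, 0, 0, 0, 0, 2, 0, 0, 2, 0, 0, 0, 0]

Z[0]=18
i=1: fresh scan; Z[1]=0
i=2: fresh scan; Z[2]=2 extend→box=[2,4)
i=3: min(r-i=1, Z[1]=0)=0; Z[3]=0
i=4: fresh scan; Z[4]=0
i=5: fresh scan; Z[5]=1 extend→box=[5,6)
i=6: fresh scan; Z[6]=0
i=7: fresh scan; Z[7]=0
i=8: fresh scan; Z[8]=0
i=9: fresh scan; Z[9]=0
i=10: fresh scan; Z[10]=2 extend→box=[10,12)
i=11: min(r-i=1, Z[1]=0)=0; Z[11]=0
i=12: fresh scan; Z[12]=0
i=13: fresh scan; Z[13]=2 extend→box=[13,15)
i=14: min(r-i=1, Z[1]=0)=0; Z[14]=0
i=15: fresh scan; Z[15]=0
i=16: fresh scan; Z[16]=0
i=17: fresh scan; Z[17]=0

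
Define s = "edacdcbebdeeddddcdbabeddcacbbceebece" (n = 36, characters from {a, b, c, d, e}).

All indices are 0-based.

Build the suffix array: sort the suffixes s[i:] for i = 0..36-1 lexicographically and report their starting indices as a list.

[19, 25, 2, 18, 27, 28, 8, 6, 32, 20, 24, 26, 5, 16, 3, 34, 29, 1, 17, 23, 4, 15, 22, 14, 13, 12, 9, 35, 7, 31, 33, 0, 21, 11, 30, 10]

rank | idx | suffix
   0 |  19 | abeddcacbbceebece
   1 |  25 | acbbceebece
   2 |   2 | acdcbebdeeddddcdbabeddcacbbceebece
   3 |  18 | babeddcacbbceebece
   4 |  27 | bbceebece
   5 |  28 | bceebece
   6 |   8 | bdeeddddcdbabeddcacbbceebece
   7 |   6 | bebdeeddddcdbabeddcacbbceebece
   8 |  32 | bece
   9 |  20 | beddcacbbceebece
  10 |  24 | cacbbceebece
  11 |  26 | cbbceebece
  12 |   5 | cbebdeeddddcdbabeddcacbbceebece
  13 |  16 | cdbabeddcacbbceebece
  14 |   3 | cdcbebdeeddddcdbabeddcacbbceebece
  15 |  34 | ce
  16 |  29 | ceebece
  17 |   1 | dacdcbebdeeddddcdbabeddcacbbceebece
  18 |  17 | dbabeddcacbbceebece
  19 |  23 | dcacbbceebece
  20 |   4 | dcbebdeeddddcdbabeddcacbbceebece
  21 |  15 | dcdbabeddcacbbceebece
  22 |  22 | ddcacbbceebece
  23 |  14 | ddcdbabeddcacbbceebece
  24 |  13 | dddcdbabeddcacbbceebece
  25 |  12 | ddddcdbabeddcacbbceebece
  26 |   9 | deeddddcdbabeddcacbbceebece
  27 |  35 | e
  28 |   7 | ebdeeddddcdbabeddcacbbceebece
  29 |  31 | ebece
  30 |  33 | ece
  31 |   0 | edacdcbebdeeddddcdbabeddcacbbceebece
  32 |  21 | eddcacbbceebece
  33 |  11 | eddddcdbabeddcacbbceebece
  34 |  30 | eebece
  35 |  10 | eeddddcdbabeddcacbbceebece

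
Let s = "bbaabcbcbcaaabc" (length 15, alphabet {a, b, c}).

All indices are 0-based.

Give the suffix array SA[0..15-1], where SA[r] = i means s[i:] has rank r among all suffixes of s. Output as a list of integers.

rank | idx | suffix
   0 |  10 | aaabc
   1 |  11 | aabc
   2 |   2 | aabcbcbcaaabc
   3 |  12 | abc
   4 |   3 | abcbcbcaaabc
   5 |   1 | baabcbcbcaaabc
   6 |   0 | bbaabcbcbcaaabc
   7 |  13 | bc
   8 |   8 | bcaaabc
   9 |   6 | bcbcaaabc
  10 |   4 | bcbcbcaaabc
  11 |  14 | c
  12 |   9 | caaabc
  13 |   7 | cbcaaabc
  14 |   5 | cbcbcaaabc

[10, 11, 2, 12, 3, 1, 0, 13, 8, 6, 4, 14, 9, 7, 5]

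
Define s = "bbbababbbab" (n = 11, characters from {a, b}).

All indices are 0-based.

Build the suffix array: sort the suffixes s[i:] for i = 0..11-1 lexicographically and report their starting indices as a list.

rank→(start, suffix):
  0 → (9, 'ab')
  1 → (3, 'ababbbab')
  2 → (5, 'abbbab')
  3 → (10, 'b')
  4 → (8, 'bab')
  5 → (2, 'bababbbab')
  6 → (4, 'babbbab')
  7 → (7, 'bbab')
  8 → (1, 'bbababbbab')
  9 → (6, 'bbbab')
  10 → (0, 'bbbababbbab')

[9, 3, 5, 10, 8, 2, 4, 7, 1, 6, 0]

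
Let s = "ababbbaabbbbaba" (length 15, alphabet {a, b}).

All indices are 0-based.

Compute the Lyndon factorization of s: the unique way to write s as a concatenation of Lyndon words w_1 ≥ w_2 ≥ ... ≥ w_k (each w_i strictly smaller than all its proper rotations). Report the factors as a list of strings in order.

["ababbb", "aabbbbab", "a"]

emit factor 1: 'ababbb' (i=0, period=6)
emit factor 2: 'aabbbbab' (i=6, period=8)
emit factor 3: 'a' (i=14, period=1)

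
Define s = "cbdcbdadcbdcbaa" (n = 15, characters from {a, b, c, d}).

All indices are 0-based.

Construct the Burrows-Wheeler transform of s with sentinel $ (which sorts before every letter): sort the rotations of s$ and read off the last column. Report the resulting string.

aabdccccddd$bbba

rank  rotation          last
    0  $cbdcbdadcbdcbaa  a
    1  a$cbdcbdadcbdcba  a
    2  aa$cbdcbdadcbdcb  b
    3  adcbdcbaa$cbdcbd  d
    4  baa$cbdcbdadcbdc  c
    5  bdadcbdcbaa$cbdc  c
    6  bdcbaa$cbdcbdadc  c
    7  bdcbdadcbdcbaa$c  c
    8  cbaa$cbdcbdadcbd  d
    9  cbdadcbdcbaa$cbd  d
   10  cbdcbaa$cbdcbdad  d
   11  cbdcbdadcbdcbaa$  $
   12  dadcbdcbaa$cbdcb  b
   13  dcbaa$cbdcbdadcb  b
   14  dcbdadcbdcbaa$cb  b
   15  dcbdcbaa$cbdcbda  a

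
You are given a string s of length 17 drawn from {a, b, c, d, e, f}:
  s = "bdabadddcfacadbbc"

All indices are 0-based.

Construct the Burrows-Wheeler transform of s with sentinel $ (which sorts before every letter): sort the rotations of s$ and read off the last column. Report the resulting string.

cdfcbadb$badbaddac

rank  rotation            last
    0  $bdabadddcfacadbbc  c
    1  abadddcfacadbbc$bd  d
    2  acadbbc$bdabadddcf  f
    3  adbbc$bdabadddcfac  c
    4  adddcfacadbbc$bdab  b
    5  badddcfacadbbc$bda  a
    6  bbc$bdabadddcfacad  d
    7  bc$bdabadddcfacadb  b
    8  bdabadddcfacadbbc$  $
    9  c$bdabadddcfacadbb  b
   10  cadbbc$bdabadddcfa  a
   11  cfacadbbc$bdabaddd  d
   12  dabadddcfacadbbc$b  b
   13  dbbc$bdabadddcfaca  a
   14  dcfacadbbc$bdabadd  d
   15  ddcfacadbbc$bdabad  d
   16  dddcfacadbbc$bdaba  a
   17  facadbbc$bdabadddc  c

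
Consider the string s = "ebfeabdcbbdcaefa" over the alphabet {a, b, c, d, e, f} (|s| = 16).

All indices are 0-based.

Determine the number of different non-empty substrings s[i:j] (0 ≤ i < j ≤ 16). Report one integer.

rank | idx | suffix
   0 |  15 | a
   1 |   4 | abdcbbdcaefa
   2 |  12 | aefa
   3 |   8 | bbdcaefa
   4 |   9 | bdcaefa
   5 |   5 | bdcbbdcaefa
   6 |   1 | bfeabdcbbdcaefa
   7 |  11 | caefa
   8 |   7 | cbbdcaefa
   9 |  10 | dcaefa
  10 |   6 | dcbbdcaefa
  11 |   3 | eabdcbbdcaefa
  12 |   0 | ebfeabdcbbdcaefa
  13 |  13 | efa
  14 |  14 | fa
  15 |   2 | feabdcbbdcaefa

SA = [15, 4, 12, 8, 9, 5, 1, 11, 7, 10, 6, 3, 0, 13, 14, 2]
i: (SA[i-1],SA[i]) lcp shared
  1: (15,4) 1 'a'
  2: (4,12) 1 'a'
  3: (12,8) 0 ''
  4: (8,9) 1 'b'
  5: (9,5) 3 'bdc'
  6: (5,1) 1 'b'
  7: (1,11) 0 ''
  8: (11,7) 1 'c'
  9: (7,10) 0 ''
  10: (10,6) 2 'dc'
  11: (6,3) 0 ''
  12: (3,0) 1 'e'
  13: (0,13) 1 'e'
  14: (13,14) 0 ''
  15: (14,2) 1 'f'

n(n+1)/2 = 16·17/2 = 136
Σ LCP = 0 + 1 + 1 + 0 + 1 + 3 + 1 + 0 + 1 + 0 + 2 + 0 + 1 + 1 + 0 + 1 = 13
distinct = 136 − 13 = 123

123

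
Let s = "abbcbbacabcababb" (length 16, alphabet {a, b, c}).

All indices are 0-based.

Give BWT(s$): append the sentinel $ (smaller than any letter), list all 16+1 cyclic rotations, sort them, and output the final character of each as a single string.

bcb$cbbabacaabbab

rank  rotation           last
    0  $abbcbbacabcababb  b
    1  ababb$abbcbbacabc  c
    2  abb$abbcbbacabcab  b
    3  abbcbbacabcababb$  $
    4  abcababb$abbcbbac  c
    5  acabcababb$abbcbb  b
    6  b$abbcbbacabcabab  b
    7  babb$abbcbbacabca  a
    8  bacabcababb$abbcb  b
    9  bb$abbcbbacabcaba  a
   10  bbacabcababb$abbc  c
   11  bbcbbacabcababb$a  a
   12  bcababb$abbcbbaca  a
   13  bcbbacabcababb$ab  b
   14  cababb$abbcbbacab  b
   15  cabcababb$abbcbba  a
   16  cbbacabcababb$abb  b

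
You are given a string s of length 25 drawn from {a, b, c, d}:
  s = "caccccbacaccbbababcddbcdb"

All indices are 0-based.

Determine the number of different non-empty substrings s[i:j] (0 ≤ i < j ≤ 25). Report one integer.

284

rank | idx | suffix
   0 |  14 | ababcddbcdb
   1 |  16 | abcddbcdb
   2 |   7 | acaccbbababcddbcdb
   3 |   9 | accbbababcddbcdb
   4 |   1 | accccbacaccbbababcddbcdb
   5 |  24 | b
   6 |  13 | bababcddbcdb
   7 |  15 | babcddbcdb
   8 |   6 | bacaccbbababcddbcdb
   9 |  12 | bbababcddbcdb
  10 |  21 | bcdb
  11 |  17 | bcddbcdb
  12 |   8 | caccbbababcddbcdb
  13 |   0 | caccccbacaccbbababcddbcdb
  14 |   5 | cbacaccbbababcddbcdb
  15 |  11 | cbbababcddbcdb
  16 |   4 | ccbacaccbbababcddbcdb
  17 |  10 | ccbbababcddbcdb
  18 |   3 | cccbacaccbbababcddbcdb
  19 |   2 | ccccbacaccbbababcddbcdb
  20 |  22 | cdb
  21 |  18 | cddbcdb
  22 |  23 | db
  23 |  20 | dbcdb
  24 |  19 | ddbcdb

SA = [14, 16, 7, 9, 1, 24, 13, 15, 6, 12, 21, 17, 8, 0, 5, 11, 4, 10, 3, 2, 22, 18, 23, 20, 19]
rank  pair      lcp
   1  s[14:],s[16:]  2  'ab'
   2  s[16:],s[7:]  1  'a'
   3  s[7:],s[9:]  2  'ac'
   4  s[9:],s[1:]  3  'acc'
   5  s[1:],s[24:]  0  ''
   6  s[24:],s[13:]  1  'b'
   7  s[13:],s[15:]  3  'bab'
   8  s[15:],s[6:]  2  'ba'
   9  s[6:],s[12:]  1  'b'
  10  s[12:],s[21:]  1  'b'
  11  s[21:],s[17:]  3  'bcd'
  12  s[17:],s[8:]  0  ''
  13  s[8:],s[0:]  4  'cacc'
  14  s[0:],s[5:]  1  'c'
  15  s[5:],s[11:]  2  'cb'
  16  s[11:],s[4:]  1  'c'
  17  s[4:],s[10:]  3  'ccb'
  18  s[10:],s[3:]  2  'cc'
  19  s[3:],s[2:]  3  'ccc'
  20  s[2:],s[22:]  1  'c'
  21  s[22:],s[18:]  2  'cd'
  22  s[18:],s[23:]  0  ''
  23  s[23:],s[20:]  2  'db'
  24  s[20:],s[19:]  1  'd'

n(n+1)/2 = 25·26/2 = 325
Σ LCP = 0 + 2 + 1 + 2 + 3 + 0 + 1 + 3 + 2 + 1 + 1 + 3 + 0 + 4 + 1 + 2 + 1 + 3 + 2 + 3 + 1 + 2 + 0 + 2 + 1 = 41
distinct = 325 − 41 = 284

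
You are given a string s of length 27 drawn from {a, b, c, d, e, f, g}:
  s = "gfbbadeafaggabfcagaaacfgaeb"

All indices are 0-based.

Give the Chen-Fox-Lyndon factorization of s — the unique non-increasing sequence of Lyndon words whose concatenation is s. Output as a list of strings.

emit factor 1: 'g' (i=0, period=1)
emit factor 2: 'f' (i=1, period=1)
emit factor 3: 'b' (i=2, period=1)
emit factor 4: 'b' (i=3, period=1)
emit factor 5: 'adeafagg' (i=4, period=8)
emit factor 6: 'abfcag' (i=12, period=6)
emit factor 7: 'aaacfgaeb' (i=18, period=9)

["g", "f", "b", "b", "adeafagg", "abfcag", "aaacfgaeb"]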